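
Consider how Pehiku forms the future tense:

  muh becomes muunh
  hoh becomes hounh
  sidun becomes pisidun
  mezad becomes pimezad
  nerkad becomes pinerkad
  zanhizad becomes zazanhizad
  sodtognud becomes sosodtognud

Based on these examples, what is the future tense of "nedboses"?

nenedboses

"nedboses" has 3 vowels. The stems with 3 vowels (zanhizad → zazanhizad, sodtognud → sosodtognud) repeat the first consonant+vowel as a prefix.
The other patterns: stems with 1 vowel insert -un- after the first vowel; stems with 2 vowels add the prefix pi-.
So nedboses → nenedboses.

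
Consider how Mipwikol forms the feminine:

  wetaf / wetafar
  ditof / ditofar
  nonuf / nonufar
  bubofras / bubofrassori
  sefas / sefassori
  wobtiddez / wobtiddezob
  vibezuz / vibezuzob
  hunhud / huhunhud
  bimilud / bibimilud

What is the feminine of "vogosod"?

"vogosod" ends in -d. The stems ending in -d (hunhud → huhunhud, bimilud → bibimilud) repeat the first consonant+vowel as a prefix.
So vogosod → vovogosod.

vovogosod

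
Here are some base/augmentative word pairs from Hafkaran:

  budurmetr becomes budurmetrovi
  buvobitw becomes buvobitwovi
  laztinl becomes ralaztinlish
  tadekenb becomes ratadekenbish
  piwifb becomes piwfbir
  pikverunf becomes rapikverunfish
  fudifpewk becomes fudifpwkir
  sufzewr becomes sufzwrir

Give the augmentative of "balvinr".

budurmetr and sufzewr both end in -r yet inflect differently (budurmetrovi, sufzwrir), so the final letter is not what conditions the rule; the second-to-last letter is.
"balvinr" has second-to-last letter 'n'. The stems whose second-to-last letter is 'n' (pikverunf → rapikverunfish, laztinl → ralaztinlish, tadekenb → ratadekenbish) add ra- … -ish around the stem.
So balvinr → rabalvinrish.

rabalvinrish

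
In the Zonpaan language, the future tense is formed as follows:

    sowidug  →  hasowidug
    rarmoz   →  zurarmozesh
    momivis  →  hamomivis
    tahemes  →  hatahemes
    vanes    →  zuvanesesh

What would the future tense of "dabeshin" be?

vanes and momivis both end in -s yet inflect differently (zuvanesesh, hamomivis), so the final letter is not what conditions the rule; the number of vowels is.
"dabeshin" has 3 vowels. The stems with 3 vowels (momivis → hamomivis, tahemes → hatahemes, sowidug → hasowidug) add the prefix ha-.
The other pattern: stems with 2 vowels add zu- … -esh around the stem.
So dabeshin → hadabeshin.

hadabeshin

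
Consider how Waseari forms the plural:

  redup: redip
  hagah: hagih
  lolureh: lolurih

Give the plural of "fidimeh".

Every pair shown (redup → redip, hagah → hagih, lolureh → lolurih) follows the same rule: change the last vowel to 'i'.
So fidimeh → fidimih.

fidimih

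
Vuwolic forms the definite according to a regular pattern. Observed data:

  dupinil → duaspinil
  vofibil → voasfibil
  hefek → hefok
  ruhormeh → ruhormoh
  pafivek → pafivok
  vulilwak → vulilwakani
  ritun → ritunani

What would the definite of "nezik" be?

neaszik

hefek and vulilwak both end in -k yet inflect differently (hefok, vulilwakani), so the final letter is not what conditions the rule; the last vowel is.
"nezik" has last vowel 'i'. The stems whose last vowel is 'i' (dupinil → duaspinil, vofibil → voasfibil) insert -as- after the first vowel.
The other patterns: stems whose last vowel is 'e' change the last vowel to 'o'; stems whose last vowel is 'a' or 'u' add -ani.
So nezik → neaszik.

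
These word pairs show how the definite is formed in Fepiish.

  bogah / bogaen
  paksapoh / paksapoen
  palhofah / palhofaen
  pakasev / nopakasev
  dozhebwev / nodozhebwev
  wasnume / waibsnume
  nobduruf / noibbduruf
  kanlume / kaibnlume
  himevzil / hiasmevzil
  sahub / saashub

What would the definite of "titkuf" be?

tiibtkuf

"titkuf" ends in -f. The one such stem in the data (nobduruf → noibbduruf) inserts -ib- after the first vowel (as do wasnume, kanlume), so the same rule applies.
The other patterns: stems ending in -h drop the final letter and add -en; stems ending in -v add the prefix no-; stems ending in -b or -l insert -as- after the first vowel.
So titkuf → tiibtkuf.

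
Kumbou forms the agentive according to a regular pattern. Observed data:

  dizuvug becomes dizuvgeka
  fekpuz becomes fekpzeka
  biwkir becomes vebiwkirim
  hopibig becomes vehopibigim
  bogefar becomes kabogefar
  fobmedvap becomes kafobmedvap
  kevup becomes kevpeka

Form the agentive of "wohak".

fobmedvap and kevup both end in -p yet inflect differently (kafobmedvap, kevpeka), so the final letter is not what conditions the rule; the last vowel is.
"wohak" has last vowel 'a'. The stems whose last vowel is 'a' (bogefar → kabogefar, fobmedvap → kafobmedvap) add the prefix ka-.
The other patterns: stems whose last vowel is 'u' delete the last vowel and add -eka; stems whose last vowel is 'i' add ve- … -im around the stem.
So wohak → kawohak.

kawohak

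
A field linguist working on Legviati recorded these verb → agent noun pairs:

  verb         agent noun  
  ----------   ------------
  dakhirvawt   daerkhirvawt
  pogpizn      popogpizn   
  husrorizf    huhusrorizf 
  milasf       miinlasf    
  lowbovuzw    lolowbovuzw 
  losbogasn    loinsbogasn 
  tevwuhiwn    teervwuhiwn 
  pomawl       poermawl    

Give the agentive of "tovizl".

tevwuhiwn and losbogasn both end in -n yet inflect differently (teervwuhiwn, loinsbogasn), so the final letter is not what conditions the rule; the second-to-last letter is.
"tovizl" has second-to-last letter 'z'. The stems whose second-to-last letter is 'z' (lowbovuzw → lolowbovuzw, pogpizn → popogpizn, husrorizf → huhusrorizf) repeat the first consonant+vowel as a prefix.
So tovizl → totovizl.

totovizl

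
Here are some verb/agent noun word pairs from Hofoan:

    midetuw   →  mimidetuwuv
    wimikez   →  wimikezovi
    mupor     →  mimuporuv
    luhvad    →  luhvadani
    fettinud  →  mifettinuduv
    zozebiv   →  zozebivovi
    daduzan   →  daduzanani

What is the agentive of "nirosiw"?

"nirosiw" has last vowel 'i'. The one such stem in the data (zozebiv → zozebivovi) adds -ovi, so the same rule applies.
So nirosiw → nirosiwovi.

nirosiwovi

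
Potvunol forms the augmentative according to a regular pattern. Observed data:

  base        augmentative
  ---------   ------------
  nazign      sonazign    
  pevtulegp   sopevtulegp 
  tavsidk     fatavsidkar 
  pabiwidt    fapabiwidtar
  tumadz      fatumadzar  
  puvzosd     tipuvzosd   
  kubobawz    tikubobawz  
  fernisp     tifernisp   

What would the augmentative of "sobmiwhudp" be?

"sobmiwhudp" has second-to-last letter 'd'. The stems whose second-to-last letter is 'd' (tavsidk → fatavsidkar, pabiwidt → fapabiwidtar, tumadz → fatumadzar) add fa- … -ar around the stem.
The other patterns: stems whose second-to-last letter is 'g' add the prefix so-; stems whose second-to-last letter is 's' or 'w' add the prefix ti-.
So sobmiwhudp → fasobmiwhudpar.

fasobmiwhudpar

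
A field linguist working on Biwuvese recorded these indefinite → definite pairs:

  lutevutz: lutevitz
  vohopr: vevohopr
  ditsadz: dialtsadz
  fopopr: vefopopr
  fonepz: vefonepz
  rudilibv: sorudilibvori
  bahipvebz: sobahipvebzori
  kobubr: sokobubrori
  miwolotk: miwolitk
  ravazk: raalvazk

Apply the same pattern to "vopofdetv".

vopofditv

fonepz and lutevutz both end in -z yet inflect differently (vefonepz, lutevitz), so the final letter is not what conditions the rule; the second-to-last letter is.
"vopofdetv" has second-to-last letter 't'. The stems whose second-to-last letter is 't' (miwolotk → miwolitk, lutevutz → lutevitz) change the last vowel to 'i'.
So vopofdetv → vopofditv.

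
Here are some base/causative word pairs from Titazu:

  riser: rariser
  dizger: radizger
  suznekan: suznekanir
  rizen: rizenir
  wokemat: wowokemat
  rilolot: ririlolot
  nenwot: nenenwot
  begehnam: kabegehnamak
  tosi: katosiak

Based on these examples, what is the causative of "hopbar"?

rahopbar

riser and rizen both have last vowel 'e' yet inflect differently (rariser, rizenir), so the last vowel is not what conditions the rule; the final letter is.
"hopbar" ends in -r. The stems ending in -r (riser → rariser, dizger → radizger) add the prefix ra-.
So hopbar → rahopbar.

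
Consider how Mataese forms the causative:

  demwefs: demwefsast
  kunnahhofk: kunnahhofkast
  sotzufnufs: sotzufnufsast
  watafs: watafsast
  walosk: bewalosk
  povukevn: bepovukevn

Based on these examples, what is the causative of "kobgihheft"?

kunnahhofk and walosk both end in -k yet inflect differently (kunnahhofkast, bewalosk), so the final letter is not what conditions the rule; the second-to-last letter is.
"kobgihheft" has second-to-last letter 'f'. The stems whose second-to-last letter is 'f' (demwefs → demwefsast, kunnahhofk → kunnahhofkast, sotzufnufs → sotzufnufsast) add -ast.
So kobgihheft → kobgihheftast.

kobgihheftast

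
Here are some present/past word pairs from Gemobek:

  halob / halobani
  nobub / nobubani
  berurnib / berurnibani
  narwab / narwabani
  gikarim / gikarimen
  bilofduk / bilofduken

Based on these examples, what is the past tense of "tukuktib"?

tukuktibani

"tukuktib" ends in -b. The stems ending in -b (halob → halobani, nobub → nobubani, berurnib → berurnibani) add -ani.
So tukuktib → tukuktibani.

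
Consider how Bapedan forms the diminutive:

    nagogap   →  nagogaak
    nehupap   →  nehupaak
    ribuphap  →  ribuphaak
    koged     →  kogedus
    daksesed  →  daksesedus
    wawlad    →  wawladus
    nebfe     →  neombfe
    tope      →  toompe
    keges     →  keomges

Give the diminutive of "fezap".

"fezap" ends in -p. The stems ending in -p (nagogap → nagogaak, nehupap → nehupaak, ribuphap → ribuphaak) drop the final letter and add -ak.
The other patterns: stems ending in -d add -us; stems ending in -e or -s insert -om- after the first vowel.
So fezap → fezaak.

fezaak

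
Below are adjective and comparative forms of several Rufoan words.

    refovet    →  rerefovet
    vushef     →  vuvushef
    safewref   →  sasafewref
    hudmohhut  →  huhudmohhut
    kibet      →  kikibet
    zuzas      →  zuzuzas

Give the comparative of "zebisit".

zezebisit

Every pair shown (refovet → rerefovet, vushef → vuvushef, safewref → sasafewref, …) follows the same rule: repeat the first consonant+vowel as a prefix.
So zebisit → zezebisit.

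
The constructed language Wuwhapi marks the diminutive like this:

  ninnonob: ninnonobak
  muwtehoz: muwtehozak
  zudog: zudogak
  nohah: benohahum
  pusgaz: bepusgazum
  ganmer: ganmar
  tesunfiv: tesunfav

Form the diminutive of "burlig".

burlag

muwtehoz and pusgaz both end in -z yet inflect differently (muwtehozak, bepusgazum), so the final letter is not what conditions the rule; the last vowel is.
"burlig" has last vowel 'i'. The one such stem in the data (tesunfiv → tesunfav) changes the last vowel to 'a' (as does ganmer), so the same rule applies.
The other patterns: stems whose last vowel is 'o' add -ak; stems whose last vowel is 'a' add be- … -um around the stem.
So burlig → burlag.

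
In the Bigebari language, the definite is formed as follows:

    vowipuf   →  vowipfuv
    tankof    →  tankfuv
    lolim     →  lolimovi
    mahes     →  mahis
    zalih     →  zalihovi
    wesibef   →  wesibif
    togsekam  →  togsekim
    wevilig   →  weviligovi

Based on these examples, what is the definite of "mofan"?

"mofan" has last vowel 'a'. The one such stem in the data (togsekam → togsekim) changes the last vowel to 'i' (as do mahes, wesibef), so the same rule applies.
The other patterns: stems whose last vowel is 'i' add -ovi; stems whose last vowel is 'o' or 'u' delete the last vowel and add -uv.
So mofan → mofin.

mofin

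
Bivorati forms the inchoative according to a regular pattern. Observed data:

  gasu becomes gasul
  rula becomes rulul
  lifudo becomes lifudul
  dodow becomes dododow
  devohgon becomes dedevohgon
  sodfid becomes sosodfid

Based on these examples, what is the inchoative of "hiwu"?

lifudo and dodow both have last vowel 'o' yet inflect differently (lifudul, dododow), so the last vowel is not what conditions the rule; whether the stem ends in a vowel or a consonant is.
"hiwu" ends in a vowel. The stems ending in a vowel (gasu → gasul, rula → rulul, lifudo → lifudul) drop the final letter and add -ul.
So hiwu → hiwul.

hiwul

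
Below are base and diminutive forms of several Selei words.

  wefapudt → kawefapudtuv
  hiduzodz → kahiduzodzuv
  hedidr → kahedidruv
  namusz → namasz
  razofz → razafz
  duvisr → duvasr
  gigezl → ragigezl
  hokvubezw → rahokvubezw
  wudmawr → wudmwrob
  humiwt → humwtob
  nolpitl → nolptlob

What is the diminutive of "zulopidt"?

kazulopidtuv

"zulopidt" has second-to-last letter 'd'. The stems whose second-to-last letter is 'd' (wefapudt → kawefapudtuv, hiduzodz → kahiduzodzuv, hedidr → kahedidruv) add ka- … -uv around the stem.
The other patterns: stems whose second-to-last letter is 'f' or 's' change the last vowel to 'a'; stems whose second-to-last letter is 'z' add the prefix ra-; stems whose second-to-last letter is 't' or 'w' delete the last vowel and add -ob.
So zulopidt → kazulopidtuv.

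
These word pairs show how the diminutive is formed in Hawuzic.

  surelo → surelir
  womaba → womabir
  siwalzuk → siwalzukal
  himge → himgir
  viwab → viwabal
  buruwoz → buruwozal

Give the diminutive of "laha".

lahir

"laha" ends in a vowel. The stems ending in a vowel (womaba → womabir, himge → himgir, surelo → surelir) drop the final letter and add -ir.
So laha → lahir.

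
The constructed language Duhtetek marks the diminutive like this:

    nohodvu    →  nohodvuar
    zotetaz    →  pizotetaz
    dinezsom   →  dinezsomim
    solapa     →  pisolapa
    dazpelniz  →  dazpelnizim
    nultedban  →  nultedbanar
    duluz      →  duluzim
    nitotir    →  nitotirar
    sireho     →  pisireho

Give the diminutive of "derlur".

derlurim

"derlur" begins with d-. The stems beginning with d- (dazpelniz → dazpelnizim, duluz → duluzim, dinezsom → dinezsomim) add -im.
So derlur → derlurim.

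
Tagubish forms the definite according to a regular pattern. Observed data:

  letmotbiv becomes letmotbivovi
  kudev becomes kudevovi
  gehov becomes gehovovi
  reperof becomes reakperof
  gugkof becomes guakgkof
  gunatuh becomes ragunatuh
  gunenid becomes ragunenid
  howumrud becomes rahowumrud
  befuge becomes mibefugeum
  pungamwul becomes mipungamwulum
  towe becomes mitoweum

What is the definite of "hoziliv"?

gehov and reperof both have last vowel 'o' yet inflect differently (gehovovi, reakperof), so the last vowel is not what conditions the rule; the final letter is.
"hoziliv" ends in -v. The stems ending in -v (letmotbiv → letmotbivovi, kudev → kudevovi, gehov → gehovovi) add -ovi.
The other patterns: stems ending in -f insert -ak- after the first vowel; stems ending in -d or -h add the prefix ra-; stems ending in -e or -l add mi- … -um around the stem.
So hoziliv → hozilivovi.

hozilivovi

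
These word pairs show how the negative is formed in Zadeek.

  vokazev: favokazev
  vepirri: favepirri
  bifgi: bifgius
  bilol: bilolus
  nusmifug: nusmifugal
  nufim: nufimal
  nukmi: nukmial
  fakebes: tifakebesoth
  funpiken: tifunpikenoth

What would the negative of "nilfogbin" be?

nilfogbinal

vepirri and bifgi both end in -i yet inflect differently (favepirri, bifgius), so the final letter is not what conditions the rule; the first letter is.
"nilfogbin" begins with n-. The stems beginning with n- (nusmifug → nusmifugal, nufim → nufimal, nukmi → nukmial) add -al.
So nilfogbin → nilfogbinal.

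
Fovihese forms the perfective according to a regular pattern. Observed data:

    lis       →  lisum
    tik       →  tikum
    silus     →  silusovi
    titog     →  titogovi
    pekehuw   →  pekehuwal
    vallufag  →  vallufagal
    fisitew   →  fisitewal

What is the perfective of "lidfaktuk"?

lidfaktukal

lis and silus both end in -s yet inflect differently (lisum, silusovi), so the final letter is not what conditions the rule; the number of vowels is.
"lidfaktuk" has 3 vowels. The stems with 3 vowels (pekehuw → pekehuwal, vallufag → vallufagal, fisitew → fisitewal) add -al.
So lidfaktuk → lidfaktukal.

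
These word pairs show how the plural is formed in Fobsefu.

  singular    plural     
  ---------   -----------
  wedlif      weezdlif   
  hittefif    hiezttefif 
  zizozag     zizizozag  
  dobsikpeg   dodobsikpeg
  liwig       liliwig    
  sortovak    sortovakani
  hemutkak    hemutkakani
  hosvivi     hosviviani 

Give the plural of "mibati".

wedlif and liwig both have last vowel 'i' yet inflect differently (weezdlif, liliwig), so the last vowel is not what conditions the rule; the final letter is.
"mibati" ends in -i. The one such stem in the data (hosvivi → hosviviani) adds -ani, so the same rule applies.
The other patterns: stems ending in -f insert -ez- after the first vowel; stems ending in -g repeat the first consonant+vowel as a prefix.
So mibati → mibatiani.

mibatiani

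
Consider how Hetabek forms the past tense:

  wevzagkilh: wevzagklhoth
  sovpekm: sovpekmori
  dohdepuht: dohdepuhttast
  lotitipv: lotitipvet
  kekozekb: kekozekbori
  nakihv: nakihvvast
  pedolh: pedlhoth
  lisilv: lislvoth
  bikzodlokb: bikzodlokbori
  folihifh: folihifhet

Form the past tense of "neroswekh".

nakihv and lisilv both end in -v yet inflect differently (nakihvvast, lislvoth), so the final letter is not what conditions the rule; the second-to-last letter is.
"neroswekh" has second-to-last letter 'k'. The stems whose second-to-last letter is 'k' (bikzodlokb → bikzodlokbori, sovpekm → sovpekmori, kekozekb → kekozekbori) add -ori.
So neroswekh → neroswekhori.

neroswekhori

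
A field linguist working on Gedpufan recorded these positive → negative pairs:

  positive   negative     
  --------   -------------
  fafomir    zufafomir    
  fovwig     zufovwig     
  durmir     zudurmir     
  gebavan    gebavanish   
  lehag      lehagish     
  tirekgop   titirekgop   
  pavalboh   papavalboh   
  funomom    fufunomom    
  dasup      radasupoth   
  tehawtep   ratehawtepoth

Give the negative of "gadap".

fovwig and lehag both end in -g yet inflect differently (zufovwig, lehagish), so the final letter is not what conditions the rule; the last vowel is.
"gadap" has last vowel 'a'. The stems whose last vowel is 'a' (gebavan → gebavanish, lehag → lehagish) add -ish.
So gadap → gadapish.

gadapish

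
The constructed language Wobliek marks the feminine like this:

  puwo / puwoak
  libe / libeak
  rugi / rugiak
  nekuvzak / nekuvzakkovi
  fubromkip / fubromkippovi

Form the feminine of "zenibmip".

zenibmippovi

rugi and fubromkip both have last vowel 'i' yet inflect differently (rugiak, fubromkippovi), so the last vowel is not what conditions the rule; whether the stem ends in a vowel or a consonant is.
"zenibmip" ends in a consonant. The stems ending in a consonant (nekuvzak → nekuvzakkovi, fubromkip → fubromkippovi) double the final consonant and add -ovi.
The other pattern: stems ending in a vowel add -ak.
So zenibmip → zenibmippovi.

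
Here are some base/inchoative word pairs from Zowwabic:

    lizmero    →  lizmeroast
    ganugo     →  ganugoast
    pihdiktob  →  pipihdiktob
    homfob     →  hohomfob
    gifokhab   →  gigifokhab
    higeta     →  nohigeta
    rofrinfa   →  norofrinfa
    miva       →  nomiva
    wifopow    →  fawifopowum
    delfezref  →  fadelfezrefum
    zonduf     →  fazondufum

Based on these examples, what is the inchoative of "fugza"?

nofugza

lizmero and pihdiktob both have last vowel 'o' yet inflect differently (lizmeroast, pipihdiktob), so the last vowel is not what conditions the rule; the final letter is.
"fugza" ends in -a. The stems ending in -a (higeta → nohigeta, rofrinfa → norofrinfa, miva → nomiva) add the prefix no-.
So fugza → nofugza.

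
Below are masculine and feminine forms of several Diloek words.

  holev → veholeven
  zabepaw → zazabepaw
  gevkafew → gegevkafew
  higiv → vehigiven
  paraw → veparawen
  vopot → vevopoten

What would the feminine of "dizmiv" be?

gevkafew and paraw both end in -w yet inflect differently (gegevkafew, veparawen), so the final letter is not what conditions the rule; the number of vowels is.
"dizmiv" has 2 vowels. The stems with 2 vowels (holev → veholeven, vopot → vevopoten, higiv → vehigiven) add ve- … -en around the stem.
The other pattern: stems with 3 vowels repeat the first consonant+vowel as a prefix.
So dizmiv → vedizmiven.

vedizmiven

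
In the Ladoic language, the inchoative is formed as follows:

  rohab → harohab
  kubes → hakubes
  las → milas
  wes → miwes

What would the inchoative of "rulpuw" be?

harulpuw

"rulpuw" has 2 vowels. The stems with 2 vowels (rohab → harohab, kubes → hakubes) add the prefix ha-.
The other pattern: stems with 1 vowel add the prefix mi-.
So rulpuw → harulpuw.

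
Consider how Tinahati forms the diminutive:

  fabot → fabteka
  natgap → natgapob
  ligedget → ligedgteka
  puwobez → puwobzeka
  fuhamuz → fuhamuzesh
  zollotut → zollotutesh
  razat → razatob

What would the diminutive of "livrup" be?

"livrup" has last vowel 'u'. The stems whose last vowel is 'u' (fuhamuz → fuhamuzesh, zollotut → zollotutesh) add -esh.
The other patterns: stems whose last vowel is 'a' add -ob; stems whose last vowel is 'e' or 'o' delete the last vowel and add -eka.
So livrup → livrupesh.

livrupesh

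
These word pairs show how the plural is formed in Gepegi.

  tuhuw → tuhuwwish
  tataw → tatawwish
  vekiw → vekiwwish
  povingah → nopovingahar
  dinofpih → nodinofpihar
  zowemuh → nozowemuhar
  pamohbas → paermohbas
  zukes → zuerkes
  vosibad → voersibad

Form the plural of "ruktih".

noruktihar

tataw and povingah both have last vowel 'a' yet inflect differently (tatawwish, nopovingahar), so the last vowel is not what conditions the rule; the final letter is.
"ruktih" ends in -h. The stems ending in -h (povingah → nopovingahar, dinofpih → nodinofpihar, zowemuh → nozowemuhar) add no- … -ar around the stem.
So ruktih → noruktihar.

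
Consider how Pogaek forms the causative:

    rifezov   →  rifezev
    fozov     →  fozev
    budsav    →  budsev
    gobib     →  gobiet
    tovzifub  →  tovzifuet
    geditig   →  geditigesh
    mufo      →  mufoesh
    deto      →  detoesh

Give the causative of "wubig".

gobib and geditig both have last vowel 'i' yet inflect differently (gobiet, geditigesh), so the last vowel is not what conditions the rule; the final letter is.
"wubig" ends in -g. The one such stem in the data (geditig → geditigesh) adds -esh, so the same rule applies.
So wubig → wubigesh.

wubigesh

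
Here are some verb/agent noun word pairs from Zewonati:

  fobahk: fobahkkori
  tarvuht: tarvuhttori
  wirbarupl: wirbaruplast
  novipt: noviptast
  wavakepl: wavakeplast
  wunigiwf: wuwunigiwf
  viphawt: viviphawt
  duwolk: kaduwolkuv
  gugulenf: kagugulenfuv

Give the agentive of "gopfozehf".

gopfozehffori

tarvuht and novipt both end in -t yet inflect differently (tarvuhttori, noviptast), so the final letter is not what conditions the rule; the second-to-last letter is.
"gopfozehf" has second-to-last letter 'h'. The stems whose second-to-last letter is 'h' (fobahk → fobahkkori, tarvuht → tarvuhttori) double the final consonant and add -ori.
So gopfozehf → gopfozehffori.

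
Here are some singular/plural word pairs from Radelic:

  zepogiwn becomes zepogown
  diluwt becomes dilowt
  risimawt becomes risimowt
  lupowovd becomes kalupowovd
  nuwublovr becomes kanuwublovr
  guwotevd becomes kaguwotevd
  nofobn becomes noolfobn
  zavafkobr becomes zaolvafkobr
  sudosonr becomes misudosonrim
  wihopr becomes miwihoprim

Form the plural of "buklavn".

kabuklavn

zepogiwn and nofobn both end in -n yet inflect differently (zepogown, noolfobn), so the final letter is not what conditions the rule; the second-to-last letter is.
"buklavn" has second-to-last letter 'v'. The stems whose second-to-last letter is 'v' (lupowovd → kalupowovd, nuwublovr → kanuwublovr, guwotevd → kaguwotevd) add the prefix ka-.
The other patterns: stems whose second-to-last letter is 'w' change the last vowel to 'o'; stems whose second-to-last letter is 'b' insert -ol- after the first vowel; stems whose second-to-last letter is 'n' or 'p' add mi- … -im around the stem.
So buklavn → kabuklavn.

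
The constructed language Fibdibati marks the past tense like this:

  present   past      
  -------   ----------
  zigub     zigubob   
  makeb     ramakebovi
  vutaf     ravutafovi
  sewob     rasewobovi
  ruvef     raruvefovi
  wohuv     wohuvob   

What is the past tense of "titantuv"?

titantuvob

zigub and sewob both end in -b yet inflect differently (zigubob, rasewobovi), so the final letter is not what conditions the rule; the last vowel is.
"titantuv" has last vowel 'u'. The stems whose last vowel is 'u' (zigub → zigubob, wohuv → wohuvob) add -ob.
So titantuv → titantuvob.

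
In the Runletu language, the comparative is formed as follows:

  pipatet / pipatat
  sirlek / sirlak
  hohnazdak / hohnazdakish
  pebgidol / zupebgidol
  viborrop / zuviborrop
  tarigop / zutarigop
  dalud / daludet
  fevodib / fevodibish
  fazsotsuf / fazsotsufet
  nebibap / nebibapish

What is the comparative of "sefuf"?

sirlek and hohnazdak both end in -k yet inflect differently (sirlak, hohnazdakish), so the final letter is not what conditions the rule; the last vowel is.
"sefuf" has last vowel 'u'. The stems whose last vowel is 'u' (fazsotsuf → fazsotsufet, dalud → daludet) add -et.
The other patterns: stems whose last vowel is 'o' add the prefix zu-; stems whose last vowel is 'e' change the last vowel to 'a'; stems whose last vowel is 'a' or 'i' add -ish.
So sefuf → sefufet.

sefufet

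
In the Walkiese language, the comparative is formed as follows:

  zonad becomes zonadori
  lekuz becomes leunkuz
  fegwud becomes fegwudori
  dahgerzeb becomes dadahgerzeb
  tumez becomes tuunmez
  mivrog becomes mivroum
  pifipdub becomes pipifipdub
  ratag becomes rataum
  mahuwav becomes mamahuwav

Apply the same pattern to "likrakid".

likrakidori

zonad and ratag both have last vowel 'a' yet inflect differently (zonadori, rataum), so the last vowel is not what conditions the rule; the final letter is.
"likrakid" ends in -d. The stems ending in -d (fegwud → fegwudori, zonad → zonadori) add -ori.
So likrakid → likrakidori.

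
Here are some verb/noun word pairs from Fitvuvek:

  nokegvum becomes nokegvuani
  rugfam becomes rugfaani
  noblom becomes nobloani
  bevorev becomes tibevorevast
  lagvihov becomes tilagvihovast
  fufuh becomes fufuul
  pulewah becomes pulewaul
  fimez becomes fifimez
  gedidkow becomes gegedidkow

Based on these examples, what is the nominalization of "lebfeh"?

lebfeul

noblom and lagvihov both have last vowel 'o' yet inflect differently (nobloani, tilagvihovast), so the last vowel is not what conditions the rule; the final letter is.
"lebfeh" ends in -h. The stems ending in -h (fufuh → fufuul, pulewah → pulewaul) drop the final letter and add -ul.
The other patterns: stems ending in -m drop the final letter and add -ani; stems ending in -v add ti- … -ast around the stem; stems ending in -w or -z repeat the first consonant+vowel as a prefix.
So lebfeh → lebfeul.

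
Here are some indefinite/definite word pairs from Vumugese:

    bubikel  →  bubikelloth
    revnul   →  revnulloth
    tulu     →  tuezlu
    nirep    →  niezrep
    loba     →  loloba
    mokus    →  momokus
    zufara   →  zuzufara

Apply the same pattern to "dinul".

"dinul" ends in -l. The stems ending in -l (bubikel → bubikelloth, revnul → revnulloth) double the final consonant and add -oth.
The other patterns: stems ending in -p or -u insert -ez- after the first vowel; stems ending in -a or -s repeat the first consonant+vowel as a prefix.
So dinul → dinulloth.

dinulloth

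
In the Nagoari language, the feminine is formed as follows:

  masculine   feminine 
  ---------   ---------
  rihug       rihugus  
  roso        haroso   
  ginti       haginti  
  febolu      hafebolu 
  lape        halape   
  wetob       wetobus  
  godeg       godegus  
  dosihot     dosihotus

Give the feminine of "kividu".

rihug and febolu both have last vowel 'u' yet inflect differently (rihugus, hafebolu), so the last vowel is not what conditions the rule; whether the stem ends in a vowel or a consonant is.
"kividu" ends in a vowel. The stems ending in a vowel (febolu → hafebolu, lape → halape, ginti → haginti) add the prefix ha-.
The other pattern: stems ending in a consonant add -us.
So kividu → hakividu.

hakividu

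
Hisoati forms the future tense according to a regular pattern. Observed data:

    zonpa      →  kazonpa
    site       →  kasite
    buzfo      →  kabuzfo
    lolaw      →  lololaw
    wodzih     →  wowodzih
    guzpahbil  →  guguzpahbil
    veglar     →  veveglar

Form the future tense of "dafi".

kadafi

zonpa and lolaw both have last vowel 'a' yet inflect differently (kazonpa, lololaw), so the last vowel is not what conditions the rule; whether the stem ends in a vowel or a consonant is.
"dafi" ends in a vowel. The stems ending in a vowel (zonpa → kazonpa, site → kasite, buzfo → kabuzfo) add the prefix ka-.
The other pattern: stems ending in a consonant repeat the first consonant+vowel as a prefix.
So dafi → kadafi.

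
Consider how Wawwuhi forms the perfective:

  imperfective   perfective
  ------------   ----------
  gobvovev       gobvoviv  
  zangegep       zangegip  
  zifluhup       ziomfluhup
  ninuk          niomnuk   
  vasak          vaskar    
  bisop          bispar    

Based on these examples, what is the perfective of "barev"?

"barev" has last vowel 'e'. The stems whose last vowel is 'e' (gobvovev → gobvoviv, zangegep → zangegip) change the last vowel to 'i'.
So barev → bariv.

bariv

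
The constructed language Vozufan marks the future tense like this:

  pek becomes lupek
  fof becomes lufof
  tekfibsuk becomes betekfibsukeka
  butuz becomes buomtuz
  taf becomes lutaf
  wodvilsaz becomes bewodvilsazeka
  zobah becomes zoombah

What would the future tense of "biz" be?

"biz" has 1 vowel. The stems with 1 vowel (pek → lupek, taf → lutaf, fof → lufof) add the prefix lu-.
The other patterns: stems with 2 vowels insert -om- after the first vowel; stems with 3 vowels add be- … -eka around the stem.
So biz → lubiz.

lubiz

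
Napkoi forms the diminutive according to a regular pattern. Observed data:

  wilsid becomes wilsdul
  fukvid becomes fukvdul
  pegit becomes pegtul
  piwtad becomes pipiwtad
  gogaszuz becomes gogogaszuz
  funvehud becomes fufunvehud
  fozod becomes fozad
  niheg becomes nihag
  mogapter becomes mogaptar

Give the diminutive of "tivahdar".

titivahdar

wilsid and piwtad both end in -d yet inflect differently (wilsdul, pipiwtad), so the final letter is not what conditions the rule; the last vowel is.
"tivahdar" has last vowel 'a'. The one such stem in the data (piwtad → pipiwtad) repeats the first consonant+vowel as a prefix (as do gogaszuz, funvehud), so the same rule applies.
So tivahdar → titivahdar.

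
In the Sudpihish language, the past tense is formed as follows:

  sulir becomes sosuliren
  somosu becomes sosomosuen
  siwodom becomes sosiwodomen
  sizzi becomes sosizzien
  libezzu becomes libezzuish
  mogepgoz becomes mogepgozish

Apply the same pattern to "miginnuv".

somosu and libezzu both end in -u yet inflect differently (sosomosuen, libezzuish), so the final letter is not what conditions the rule; the first letter is.
"miginnuv" begins with m-. The one such stem in the data (mogepgoz → mogepgozish) adds -ish, so the same rule applies.
The other pattern: stems beginning with s- add so- … -en around the stem.
So miginnuv → miginnuvish.

miginnuvish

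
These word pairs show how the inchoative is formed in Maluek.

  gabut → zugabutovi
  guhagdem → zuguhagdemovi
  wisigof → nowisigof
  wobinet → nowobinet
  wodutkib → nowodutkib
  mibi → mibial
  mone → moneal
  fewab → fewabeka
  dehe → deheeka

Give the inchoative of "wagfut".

gabut and wobinet both end in -t yet inflect differently (zugabutovi, nowobinet), so the final letter is not what conditions the rule; the first letter is.
"wagfut" begins with w-. The stems beginning with w- (wisigof → nowisigof, wobinet → nowobinet, wodutkib → nowodutkib) add the prefix no-.
The other patterns: stems beginning with g- add zu- … -ovi around the stem; stems beginning with m- add -al; stems beginning with d- or f- add -eka.
So wagfut → nowagfut.

nowagfut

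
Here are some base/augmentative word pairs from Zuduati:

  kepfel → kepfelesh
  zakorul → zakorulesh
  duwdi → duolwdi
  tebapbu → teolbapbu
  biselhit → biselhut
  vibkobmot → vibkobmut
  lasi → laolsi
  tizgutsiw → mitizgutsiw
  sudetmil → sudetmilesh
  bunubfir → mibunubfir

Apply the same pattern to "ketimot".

lasi and biselhit both have last vowel 'i' yet inflect differently (laolsi, biselhut), so the last vowel is not what conditions the rule; the final letter is.
"ketimot" ends in -t. The stems ending in -t (biselhit → biselhut, vibkobmot → vibkobmut) change the last vowel to 'u'.
The other patterns: stems ending in -i or -u insert -ol- after the first vowel; stems ending in -l add -esh; stems ending in -r or -w add the prefix mi-.
So ketimot → ketimut.

ketimut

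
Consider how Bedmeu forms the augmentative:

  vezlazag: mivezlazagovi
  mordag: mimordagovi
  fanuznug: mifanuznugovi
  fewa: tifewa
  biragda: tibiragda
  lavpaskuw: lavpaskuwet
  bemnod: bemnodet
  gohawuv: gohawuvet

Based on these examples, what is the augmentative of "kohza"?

tikohza

vezlazag and fewa both have last vowel 'a' yet inflect differently (mivezlazagovi, tifewa), so the last vowel is not what conditions the rule; the final letter is.
"kohza" ends in -a. The stems ending in -a (fewa → tifewa, biragda → tibiragda) add the prefix ti-.
So kohza → tikohza.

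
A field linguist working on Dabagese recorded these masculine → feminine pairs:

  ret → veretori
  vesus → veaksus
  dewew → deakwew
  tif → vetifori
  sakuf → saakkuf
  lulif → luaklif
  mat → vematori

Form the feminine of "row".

sakuf and tif both end in -f yet inflect differently (saakkuf, vetifori), so the final letter is not what conditions the rule; the number of vowels is.
"row" has 1 vowel. The stems with 1 vowel (ret → veretori, mat → vematori, tif → vetifori) add ve- … -ori around the stem.
The other pattern: stems with 2 vowels insert -ak- after the first vowel.
So row → verowori.

verowori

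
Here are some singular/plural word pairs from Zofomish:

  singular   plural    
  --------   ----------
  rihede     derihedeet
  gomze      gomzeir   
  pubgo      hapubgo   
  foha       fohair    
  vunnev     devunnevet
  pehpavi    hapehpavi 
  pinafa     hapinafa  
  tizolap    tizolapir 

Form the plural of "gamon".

pinafa and foha both end in -a yet inflect differently (hapinafa, fohair), so the final letter is not what conditions the rule; the first letter is.
"gamon" begins with g-. The one such stem in the data (gomze → gomzeir) adds -ir, so the same rule applies.
The other patterns: stems beginning with p- add the prefix ha-; stems beginning with r- or v- add de- … -et around the stem.
So gamon → gamonir.

gamonir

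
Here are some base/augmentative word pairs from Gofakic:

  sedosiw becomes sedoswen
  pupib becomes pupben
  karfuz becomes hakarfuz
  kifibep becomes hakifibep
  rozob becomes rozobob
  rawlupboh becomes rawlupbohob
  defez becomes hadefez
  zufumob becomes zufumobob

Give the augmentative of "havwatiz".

rozob and pupib both end in -b yet inflect differently (rozobob, pupben), so the final letter is not what conditions the rule; the last vowel is.
"havwatiz" has last vowel 'i'. The stems whose last vowel is 'i' (sedosiw → sedoswen, pupib → pupben) delete the last vowel and add -en.
So havwatiz → havwatzen.

havwatzen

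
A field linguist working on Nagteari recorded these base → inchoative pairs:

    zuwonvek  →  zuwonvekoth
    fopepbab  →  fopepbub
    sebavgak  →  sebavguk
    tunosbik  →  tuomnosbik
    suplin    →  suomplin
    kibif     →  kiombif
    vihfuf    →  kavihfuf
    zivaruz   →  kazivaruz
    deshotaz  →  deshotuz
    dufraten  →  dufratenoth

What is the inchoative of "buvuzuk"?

kabuvuzuk

kibif and vihfuf both end in -f yet inflect differently (kiombif, kavihfuf), so the final letter is not what conditions the rule; the last vowel is.
"buvuzuk" has last vowel 'u'. The stems whose last vowel is 'u' (vihfuf → kavihfuf, zivaruz → kazivaruz) add the prefix ka-.
So buvuzuk → kabuvuzuk.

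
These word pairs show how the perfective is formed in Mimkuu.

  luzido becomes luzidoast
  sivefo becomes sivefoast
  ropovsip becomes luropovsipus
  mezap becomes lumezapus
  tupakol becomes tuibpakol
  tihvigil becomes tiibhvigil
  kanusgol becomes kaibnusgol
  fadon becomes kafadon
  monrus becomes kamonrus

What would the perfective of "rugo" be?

"rugo" ends in -o. The stems ending in -o (luzido → luzidoast, sivefo → sivefoast) add -ast.
So rugo → rugoast.

rugoast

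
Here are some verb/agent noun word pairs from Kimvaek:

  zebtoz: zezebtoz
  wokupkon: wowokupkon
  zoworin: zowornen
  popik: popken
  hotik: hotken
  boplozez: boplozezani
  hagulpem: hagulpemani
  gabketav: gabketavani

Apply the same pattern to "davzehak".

"davzehak" has last vowel 'a'. The one such stem in the data (gabketav → gabketavani) adds -ani, so the same rule applies.
The other patterns: stems whose last vowel is 'o' repeat the first consonant+vowel as a prefix; stems whose last vowel is 'i' delete the last vowel and add -en.
So davzehak → davzehakani.

davzehakani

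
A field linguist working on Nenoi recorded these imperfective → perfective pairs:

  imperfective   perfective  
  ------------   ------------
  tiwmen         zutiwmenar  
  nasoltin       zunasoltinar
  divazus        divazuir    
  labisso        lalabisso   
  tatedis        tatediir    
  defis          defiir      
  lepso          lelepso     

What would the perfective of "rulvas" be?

"rulvas" ends in -s. The stems ending in -s (defis → defiir, divazus → divazuir, tatedis → tatediir) drop the final letter and add -ir.
The other patterns: stems ending in -n add zu- … -ar around the stem; stems ending in -o repeat the first consonant+vowel as a prefix.
So rulvas → rulvair.

rulvair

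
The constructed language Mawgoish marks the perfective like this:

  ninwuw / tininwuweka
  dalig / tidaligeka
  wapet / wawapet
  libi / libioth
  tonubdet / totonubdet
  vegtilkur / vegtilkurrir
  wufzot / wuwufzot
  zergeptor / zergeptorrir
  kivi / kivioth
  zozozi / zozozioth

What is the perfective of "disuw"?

tidisuweka

zergeptor and wufzot both have last vowel 'o' yet inflect differently (zergeptorrir, wuwufzot), so the last vowel is not what conditions the rule; the final letter is.
"disuw" ends in -w. The one such stem in the data (ninwuw → tininwuweka) adds ti- … -eka around the stem, so the same rule applies.
So disuw → tidisuweka.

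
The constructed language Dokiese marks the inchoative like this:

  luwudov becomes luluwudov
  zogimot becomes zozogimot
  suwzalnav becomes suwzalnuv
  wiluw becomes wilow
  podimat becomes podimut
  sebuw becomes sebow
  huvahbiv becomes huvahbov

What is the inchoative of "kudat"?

kudut

luwudov and suwzalnav both end in -v yet inflect differently (luluwudov, suwzalnuv), so the final letter is not what conditions the rule; the last vowel is.
"kudat" has last vowel 'a'. The stems whose last vowel is 'a' (suwzalnav → suwzalnuv, podimat → podimut) change the last vowel to 'u'.
So kudat → kudut.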